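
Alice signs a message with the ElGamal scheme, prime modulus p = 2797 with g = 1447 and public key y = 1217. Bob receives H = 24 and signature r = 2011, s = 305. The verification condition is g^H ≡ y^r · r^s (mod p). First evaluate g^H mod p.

Squares mod 2797: 1447^1≡1447, 1447^2≡1653, 1447^4≡2537, 1447^8≡472, 1447^16≡1821
24 = 16 + 8, so 1447^24 ≡ 1821·472 ≡ 833 (mod 2797)

833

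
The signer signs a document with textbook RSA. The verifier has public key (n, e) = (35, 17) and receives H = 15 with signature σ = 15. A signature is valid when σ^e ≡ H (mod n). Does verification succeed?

σ^2 ≡ 15^2 = 225 ≡ 15
σ^4 ≡ 15^2 = 225 ≡ 15
σ^8 ≡ 15^2 = 225 ≡ 15
σ^16 ≡ 15^2 = 225 ≡ 15
17 = 16 + 1, so σ^17 ≡ 15·15 ≡ 15 (mod 35)
Since 15 equals the digest 15, verification succeeds.

passes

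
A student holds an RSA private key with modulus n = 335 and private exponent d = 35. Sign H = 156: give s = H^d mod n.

216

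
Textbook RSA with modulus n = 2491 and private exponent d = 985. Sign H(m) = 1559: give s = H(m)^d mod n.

(H(m))^2 ≡ 1559^2 = 2430481 ≡ 1756
(H(m))^4 ≡ 1756^2 = 3083536 ≡ 2169
(H(m))^8 ≡ 2169^2 = 4704561 ≡ 1553
(H(m))^16 ≡ 1553^2 = 2411809 ≡ 521
(H(m))^32 ≡ 521^2 = 271441 ≡ 2413
(H(m))^64 ≡ 2413^2 = 5822569 ≡ 1102
(H(m))^128 ≡ 1102^2 = 1214404 ≡ 1287
(H(m))^256 ≡ 1287^2 = 1656369 ≡ 2345
(H(m))^512 ≡ 2345^2 = 5499025 ≡ 1388
985 = 512 + 256 + 128 + 64 + 16 + 8 + 1, so (H(m))^985 ≡ 1388·2345·1287·1102·521·1553·1559 ≡ 74 (mod 2491)

74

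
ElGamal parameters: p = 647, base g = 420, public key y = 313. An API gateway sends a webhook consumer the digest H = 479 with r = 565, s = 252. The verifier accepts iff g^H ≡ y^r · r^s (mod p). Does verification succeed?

passes

Left side g^H mod p:
Squares mod 647: 420^1≡420, 420^2≡416, 420^4≡307, 420^8≡434, 420^16≡79, 420^32≡418, 420^64≡34, 420^128≡509, 420^256≡281
479 = 256 + 128 + 64 + 16 + 8 + 4 + 2 + 1, so 420^479 ≡ 281·509·34·79·434·307·416·420 ≡ 386 (mod 647)
Right side y^r · r^s mod p:
Squares mod 647: 313^1≡313, 313^2≡272, 313^4≡226, 313^8≡610, 313^16≡75, 313^32≡449, 313^64≡384, 313^128≡587, 313^256≡365, 313^512≡590
565 = 512 + 32 + 16 + 4 + 1, so 313^565 ≡ 590·449·75·226·313 ≡ 531 (mod 647)
Squares mod 647: 565^1≡565, 565^2≡254, 565^4≡463, 565^8≡212, 565^16≡301, 565^32≡21, 565^64≡441, 565^128≡381
252 = 128 + 64 + 32 + 16 + 8 + 4, so 565^252 ≡ 381·441·21·301·212·463 ≡ 164 (mod 647)
531·164 = 87084 ≡ 386 (mod 647)
386 ≡ 386 (mod 647), so the signature is genuine.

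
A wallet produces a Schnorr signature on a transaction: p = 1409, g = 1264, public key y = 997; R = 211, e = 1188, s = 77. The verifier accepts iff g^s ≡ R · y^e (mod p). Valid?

g^s mod p:
1264^2 = 1597696 ≡ 1299
1264^4 ≡ 1299^2 = 1687401 ≡ 828
1264^8 ≡ 828^2 = 685584 ≡ 810
1264^16 ≡ 810^2 = 656100 ≡ 915
1264^32 ≡ 915^2 = 837225 ≡ 279
1264^64 ≡ 279^2 = 77841 ≡ 346
77 = 64 + 8 + 4 + 1, so 1264^77 ≡ 346·810·828·1264 ≡ 602 (mod 1409)
R · y^e mod p:
997^2 = 994009 ≡ 664
997^4 ≡ 664^2 = 440896 ≡ 1288
997^8 ≡ 1288^2 = 1658944 ≡ 551
997^16 ≡ 551^2 = 303601 ≡ 666
997^32 ≡ 666^2 = 443556 ≡ 1130
997^64 ≡ 1130^2 = 1276900 ≡ 346
997^128 ≡ 346^2 = 119716 ≡ 1360
997^256 ≡ 1360^2 = 1849600 ≡ 992
997^512 ≡ 992^2 = 984064 ≡ 582
997^1024 ≡ 582^2 = 338724 ≡ 564
1188 = 1024 + 128 + 32 + 4, so 997^1188 ≡ 564·1360·1130·1288 ≡ 1399 (mod 1409)
211·1399 = 295189 ≡ 708 (mod 1409)
602 ≠ 708; the check fails.

no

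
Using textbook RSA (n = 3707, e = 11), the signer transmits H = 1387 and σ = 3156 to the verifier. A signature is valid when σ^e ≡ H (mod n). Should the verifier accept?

reject

σ^2 ≡ 3156^2 = 9960336 ≡ 3334
σ^4 ≡ 3334^2 = 11115556 ≡ 1970
σ^8 ≡ 1970^2 = 3880900 ≡ 3378
11 = 8 + 2 + 1, so σ^11 ≡ 3378·3334·3156 ≡ 2320 (mod 3707)
The recovered value 2320 does not match the digest 1387.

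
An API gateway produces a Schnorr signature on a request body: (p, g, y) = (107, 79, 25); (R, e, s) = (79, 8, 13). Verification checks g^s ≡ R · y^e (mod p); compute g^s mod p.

79^13 mod 107 = 4

4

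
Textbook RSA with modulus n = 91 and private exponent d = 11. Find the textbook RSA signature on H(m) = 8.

(H(m))^2 ≡ 8^2 = 64
(H(m))^4 ≡ 64^2 = 4096 ≡ 1
(H(m))^8 ≡ 1^2 = 1
11 = 8 + 2 + 1, so (H(m))^11 ≡ 1·64·8 ≡ 57 (mod 91)

57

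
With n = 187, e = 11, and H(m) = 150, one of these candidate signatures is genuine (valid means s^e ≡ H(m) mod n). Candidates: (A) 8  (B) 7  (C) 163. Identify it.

B

Candidate A: Squares mod 187: 8^1≡8, 8^2≡64, 8^4≡169, 8^8≡137; 11 = 8 + 2 + 1, so 8^11 ≡ 137·64·8 ≡ 19 (mod 187)
Candidate B: Squares mod 187: 7^1≡7, 7^2≡49, 7^4≡157, 7^8≡152; 11 = 8 + 2 + 1, so 7^11 ≡ 152·49·7 ≡ 150 (mod 187)
  → matches H(m) = 150
Candidate C: Squares mod 187: 163^1≡163, 163^2≡15, 163^4≡38, 163^8≡135; 11 = 8 + 2 + 1, so 163^11 ≡ 135·15·163 ≡ 20 (mod 187)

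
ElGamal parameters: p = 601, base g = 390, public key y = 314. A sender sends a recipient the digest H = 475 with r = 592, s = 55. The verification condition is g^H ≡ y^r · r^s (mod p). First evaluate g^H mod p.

25

390^2 = 152100 ≡ 47
390^4 ≡ 47^2 = 2209 ≡ 406
390^8 ≡ 406^2 = 164836 ≡ 162
390^16 ≡ 162^2 = 26244 ≡ 401
390^32 ≡ 401^2 = 160801 ≡ 334
390^64 ≡ 334^2 = 111556 ≡ 371
390^128 ≡ 371^2 = 137641 ≡ 12
390^256 ≡ 12^2 = 144
475 = 256 + 128 + 64 + 16 + 8 + 2 + 1, so 390^475 ≡ 144·12·371·401·162·47·390 ≡ 25 (mod 601)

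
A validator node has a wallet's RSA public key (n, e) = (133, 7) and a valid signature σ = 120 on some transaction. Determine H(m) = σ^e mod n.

85

Squares mod 133: σ^1≡120, σ^2≡36, σ^4≡99
7 = 4 + 2 + 1, so σ^7 ≡ 99·36·120 ≡ 85 (mod 133)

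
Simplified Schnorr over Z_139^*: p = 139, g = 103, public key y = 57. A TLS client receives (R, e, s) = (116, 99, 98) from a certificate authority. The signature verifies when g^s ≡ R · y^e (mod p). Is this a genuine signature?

g^s mod p:
Squares mod 139: 103^1≡103, 103^2≡45, 103^4≡79, 103^8≡125, 103^16≡57, 103^32≡52, 103^64≡63
98 = 64 + 32 + 2, so 103^98 ≡ 63·52·45 ≡ 80 (mod 139)
R · y^e mod p:
Squares mod 139: 57^1≡57, 57^2≡52, 57^4≡63, 57^8≡77, 57^16≡91, 57^32≡80, 57^64≡6
99 = 64 + 32 + 2 + 1, so 57^99 ≡ 6·80·52·57 ≡ 55 (mod 139)
116·55 = 6380 ≡ 125 (mod 139)
80 ≠ 125; the check fails.

forged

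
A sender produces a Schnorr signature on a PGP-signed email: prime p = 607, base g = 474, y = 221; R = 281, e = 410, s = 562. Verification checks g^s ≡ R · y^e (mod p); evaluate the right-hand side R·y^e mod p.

517

Squares mod 607: 221^1≡221, 221^2≡281, 221^4≡51, 221^8≡173, 221^16≡186, 221^32≡604, 221^64≡9, 221^128≡81, 221^256≡491
410 = 256 + 128 + 16 + 8 + 2, so 221^410 ≡ 491·81·186·173·281 ≡ 4 (mod 607)
R · y^e ≡ 281·4 = 1124 ≡ 517 (mod 607)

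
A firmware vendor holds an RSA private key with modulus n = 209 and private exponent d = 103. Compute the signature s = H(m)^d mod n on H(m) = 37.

75

(H(m))^2 ≡ 37^2 = 1369 ≡ 115
(H(m))^4 ≡ 115^2 = 13225 ≡ 58
(H(m))^8 ≡ 58^2 = 3364 ≡ 20
(H(m))^16 ≡ 20^2 = 400 ≡ 191
(H(m))^32 ≡ 191^2 = 36481 ≡ 115
(H(m))^64 ≡ 115^2 = 13225 ≡ 58
103 = 64 + 32 + 4 + 2 + 1, so (H(m))^103 ≡ 58·115·58·115·37 ≡ 75 (mod 209)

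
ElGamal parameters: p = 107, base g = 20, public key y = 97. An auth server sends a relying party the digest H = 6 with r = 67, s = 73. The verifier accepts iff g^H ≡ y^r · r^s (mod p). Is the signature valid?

Left side g^H mod p:
Squares mod 107: 20^1≡20, 20^2≡79, 20^4≡35
6 = 4 + 2, so 20^6 ≡ 35·79 ≡ 90 (mod 107)
Right side y^r · r^s mod p:
Squares mod 107: 97^1≡97, 97^2≡100, 97^4≡49, 97^8≡47, 97^16≡69, 97^32≡53, 97^64≡27
67 = 64 + 2 + 1, so 97^67 ≡ 27·100·97 ≡ 71 (mod 107)
Squares mod 107: 67^1≡67, 67^2≡102, 67^4≡25, 67^8≡90, 67^16≡75, 67^32≡61, 67^64≡83
73 = 64 + 8 + 1, so 67^73 ≡ 83·90·67 ≡ 51 (mod 107)
71·51 = 3621 ≡ 90 (mod 107)
90 ≡ 90 (mod 107), so the signature is genuine.

valid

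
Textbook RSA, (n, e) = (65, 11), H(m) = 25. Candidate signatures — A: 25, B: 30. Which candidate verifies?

Candidate A: Squares mod 65: 25^1≡25, 25^2≡40, 25^4≡40, 25^8≡40; 11 = 8 + 2 + 1, so 25^11 ≡ 40·40·25 ≡ 25 (mod 65)
  → matches H(m) = 25
Candidate B: Squares mod 65: 30^1≡30, 30^2≡55, 30^4≡35, 30^8≡55; 11 = 8 + 2 + 1, so 30^11 ≡ 55·55·30 ≡ 10 (mod 65)

A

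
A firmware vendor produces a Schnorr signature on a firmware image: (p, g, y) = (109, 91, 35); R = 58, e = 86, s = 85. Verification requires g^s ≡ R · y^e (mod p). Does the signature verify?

verifies

g^s mod p:
91^2 = 8281 ≡ 106
91^4 ≡ 106^2 = 11236 ≡ 9
91^8 ≡ 9^2 = 81
91^16 ≡ 81^2 = 6561 ≡ 21
91^32 ≡ 21^2 = 441 ≡ 5
91^64 ≡ 5^2 = 25
85 = 64 + 16 + 4 + 1, so 91^85 ≡ 25·21·9·91 ≡ 79 (mod 109)
R · y^e mod p:
35^2 = 1225 ≡ 26
35^4 ≡ 26^2 = 676 ≡ 22
35^8 ≡ 22^2 = 484 ≡ 48
35^16 ≡ 48^2 = 2304 ≡ 15
35^32 ≡ 15^2 = 225 ≡ 7
35^64 ≡ 7^2 = 49
86 = 64 + 16 + 4 + 2, so 35^86 ≡ 49·15·22·26 ≡ 7 (mod 109)
58·7 = 406 ≡ 79 (mod 109)
79 ≡ 79 (mod 109); signature holds.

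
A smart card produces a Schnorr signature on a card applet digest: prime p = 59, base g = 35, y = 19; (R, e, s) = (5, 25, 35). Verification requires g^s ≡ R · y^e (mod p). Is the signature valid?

g^s mod p:
35^2 = 1225 ≡ 45
35^4 ≡ 45^2 = 2025 ≡ 19
35^8 ≡ 19^2 = 361 ≡ 7
35^16 ≡ 7^2 = 49
35^32 ≡ 49^2 = 2401 ≡ 41
35 = 32 + 2 + 1, so 35^35 ≡ 41·45·35 ≡ 29 (mod 59)
R · y^e mod p:
19^2 = 361 ≡ 7
19^4 ≡ 7^2 = 49
19^8 ≡ 49^2 = 2401 ≡ 41
19^16 ≡ 41^2 = 1681 ≡ 29
25 = 16 + 8 + 1, so 19^25 ≡ 29·41·19 ≡ 53 (mod 59)
5·53 = 265 ≡ 29 (mod 59)
29 ≡ 29 (mod 59); signature holds.

valid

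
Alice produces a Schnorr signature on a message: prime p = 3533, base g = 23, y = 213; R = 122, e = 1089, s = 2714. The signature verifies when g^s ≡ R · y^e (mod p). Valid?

yes

g^s mod p:
23^2 = 529
23^4 ≡ 529^2 = 279841 ≡ 734
23^8 ≡ 734^2 = 538756 ≡ 1740
23^16 ≡ 1740^2 = 3027600 ≡ 3352
23^32 ≡ 3352^2 = 11235904 ≡ 964
23^64 ≡ 964^2 = 929296 ≡ 117
23^128 ≡ 117^2 = 13689 ≡ 3090
23^256 ≡ 3090^2 = 9548100 ≡ 1934
23^512 ≡ 1934^2 = 3740356 ≡ 2442
23^1024 ≡ 2442^2 = 5963364 ≡ 3193
23^2048 ≡ 3193^2 = 10195249 ≡ 2544
2714 = 2048 + 512 + 128 + 16 + 8 + 2, so 23^2714 ≡ 2544·2442·3090·3352·1740·529 ≡ 2126 (mod 3533)
R · y^e mod p:
213^2 = 45369 ≡ 2973
213^4 ≡ 2973^2 = 8838729 ≡ 2696
213^8 ≡ 2696^2 = 7268416 ≡ 1035
213^16 ≡ 1035^2 = 1071225 ≡ 726
213^32 ≡ 726^2 = 527076 ≡ 659
213^64 ≡ 659^2 = 434281 ≡ 3255
213^128 ≡ 3255^2 = 10595025 ≡ 3091
213^256 ≡ 3091^2 = 9554281 ≡ 1049
213^512 ≡ 1049^2 = 1100401 ≡ 1638
213^1024 ≡ 1638^2 = 2683044 ≡ 1497
1089 = 1024 + 64 + 1, so 213^1089 ≡ 1497·3255·213 ≡ 3145 (mod 3533)
122·3145 = 383690 ≡ 2126 (mod 3533)
2126 ≡ 2126 (mod 3533); signature holds.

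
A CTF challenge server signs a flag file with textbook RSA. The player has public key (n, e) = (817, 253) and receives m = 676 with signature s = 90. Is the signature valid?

s^2 ≡ 90^2 = 8100 ≡ 747
s^4 ≡ 747^2 = 558009 ≡ 815
s^8 ≡ 815^2 = 664225 ≡ 4
s^16 ≡ 4^2 = 16
s^32 ≡ 16^2 = 256
s^64 ≡ 256^2 = 65536 ≡ 176
s^128 ≡ 176^2 = 30976 ≡ 747
253 = 128 + 64 + 32 + 16 + 8 + 4 + 1, so s^253 ≡ 747·176·256·16·4·815·90 ≡ 90 (mod 817)
The recovered value 90 does not match the digest 676.

invalid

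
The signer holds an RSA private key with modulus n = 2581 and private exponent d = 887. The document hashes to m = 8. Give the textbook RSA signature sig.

Squares mod 2581: m^1≡8, m^2≡64, m^4≡1515, m^8≡716, m^16≡1618, m^32≡790, m^64≡2079, m^128≡1647, m^256≡2559, m^512≡484
887 = 512 + 256 + 64 + 32 + 16 + 4 + 2 + 1, so m^887 ≡ 484·2559·2079·790·1618·1515·64·8 ≡ 2003 (mod 2581)

2003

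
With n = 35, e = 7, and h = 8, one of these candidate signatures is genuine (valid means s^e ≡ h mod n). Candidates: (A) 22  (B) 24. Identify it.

Candidate A: 22^7 mod 35 = 8
  → matches h = 8
Candidate B: 24^7 mod 35 = 24

A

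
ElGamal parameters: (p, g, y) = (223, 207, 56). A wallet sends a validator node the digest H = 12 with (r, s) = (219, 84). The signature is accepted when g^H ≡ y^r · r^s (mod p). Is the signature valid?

Left side g^H mod p:
207^2 = 42849 ≡ 33
207^4 ≡ 33^2 = 1089 ≡ 197
207^8 ≡ 197^2 = 38809 ≡ 7
12 = 8 + 4, so 207^12 ≡ 7·197 ≡ 41 (mod 223)
Right side y^r · r^s mod p:
56^2 = 3136 ≡ 14
56^4 ≡ 14^2 = 196
56^8 ≡ 196^2 = 38416 ≡ 60
56^16 ≡ 60^2 = 3600 ≡ 32
56^32 ≡ 32^2 = 1024 ≡ 132
56^64 ≡ 132^2 = 17424 ≡ 30
56^128 ≡ 30^2 = 900 ≡ 8
219 = 128 + 64 + 16 + 8 + 2 + 1, so 56^219 ≡ 8·30·32·60·14·56 ≡ 64 (mod 223)
219^2 = 47961 ≡ 16
219^4 ≡ 16^2 = 256 ≡ 33
219^8 ≡ 33^2 = 1089 ≡ 197
219^16 ≡ 197^2 = 38809 ≡ 7
219^32 ≡ 7^2 = 49
219^64 ≡ 49^2 = 2401 ≡ 171
84 = 64 + 16 + 4, so 219^84 ≡ 171·7·33 ≡ 30 (mod 223)
64·30 = 1920 ≡ 136 (mod 223)
41 ≠ 136, so verification fails.

invalid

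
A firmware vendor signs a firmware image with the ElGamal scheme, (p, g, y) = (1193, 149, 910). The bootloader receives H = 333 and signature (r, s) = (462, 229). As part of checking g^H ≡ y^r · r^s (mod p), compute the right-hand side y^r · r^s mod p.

725

Squares mod 1193: 910^1≡910, 910^2≡158, 910^4≡1104, 910^8≡763, 910^16≡1178, 910^32≡225, 910^64≡519, 910^128≡936, 910^256≡434
462 = 256 + 128 + 64 + 8 + 4 + 2, so 910^462 ≡ 434·936·519·763·1104·158 ≡ 1016 (mod 1193)
Squares mod 1193: 462^1≡462, 462^2≡1090, 462^4≡1065, 462^8≡875, 462^16≡912, 462^32≡223, 462^64≡816, 462^128≡162
229 = 128 + 64 + 32 + 4 + 1, so 462^229 ≡ 162·816·223·1065·462 ≡ 953 (mod 1193)
y^r · r^s ≡ 1016·953 = 968248 ≡ 725 (mod 1193)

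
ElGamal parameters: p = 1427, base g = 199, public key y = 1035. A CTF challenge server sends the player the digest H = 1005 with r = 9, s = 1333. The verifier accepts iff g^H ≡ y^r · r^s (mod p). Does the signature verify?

Left side g^H mod p:
199^2 = 39601 ≡ 1072
199^4 ≡ 1072^2 = 1149184 ≡ 449
199^8 ≡ 449^2 = 201601 ≡ 394
199^16 ≡ 394^2 = 155236 ≡ 1120
199^32 ≡ 1120^2 = 1254400 ≡ 67
199^64 ≡ 67^2 = 4489 ≡ 208
199^128 ≡ 208^2 = 43264 ≡ 454
199^256 ≡ 454^2 = 206116 ≡ 628
199^512 ≡ 628^2 = 394384 ≡ 532
1005 = 512 + 256 + 128 + 64 + 32 + 8 + 4 + 1, so 199^1005 ≡ 532·628·454·208·67·394·449·199 ≡ 71 (mod 1427)
Right side y^r · r^s mod p:
1035^2 = 1071225 ≡ 975
1035^4 ≡ 975^2 = 950625 ≡ 243
1035^8 ≡ 243^2 = 59049 ≡ 542
9 = 8 + 1, so 1035^9 ≡ 542·1035 ≡ 159 (mod 1427)
9^2 = 81
9^4 ≡ 81^2 = 6561 ≡ 853
9^8 ≡ 853^2 = 727609 ≡ 1266
9^16 ≡ 1266^2 = 1602756 ≡ 235
9^32 ≡ 235^2 = 55225 ≡ 999
9^64 ≡ 999^2 = 998001 ≡ 528
9^128 ≡ 528^2 = 278784 ≡ 519
9^256 ≡ 519^2 = 269361 ≡ 1085
9^512 ≡ 1085^2 = 1177225 ≡ 1377
9^1024 ≡ 1377^2 = 1896129 ≡ 1073
1333 = 1024 + 256 + 32 + 16 + 4 + 1, so 9^1333 ≡ 1073·1085·999·235·853·9 ≡ 1230 (mod 1427)
159·1230 = 195570 ≡ 71 (mod 1427)
71 ≡ 71 (mod 1427), so the signature is genuine.

verifies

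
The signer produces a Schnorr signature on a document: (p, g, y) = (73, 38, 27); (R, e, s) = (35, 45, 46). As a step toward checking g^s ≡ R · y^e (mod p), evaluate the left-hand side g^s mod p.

38^2 = 1444 ≡ 57
38^4 ≡ 57^2 = 3249 ≡ 37
38^8 ≡ 37^2 = 1369 ≡ 55
38^16 ≡ 55^2 = 3025 ≡ 32
38^32 ≡ 32^2 = 1024 ≡ 2
46 = 32 + 8 + 4 + 2, so 38^46 ≡ 2·55·37·57 ≡ 69 (mod 73)

69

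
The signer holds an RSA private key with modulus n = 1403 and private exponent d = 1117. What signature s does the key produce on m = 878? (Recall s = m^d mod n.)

968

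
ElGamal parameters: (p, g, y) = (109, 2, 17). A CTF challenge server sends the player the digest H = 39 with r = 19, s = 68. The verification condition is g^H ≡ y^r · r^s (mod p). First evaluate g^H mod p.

Squares mod 109: 2^1≡2, 2^2≡4, 2^4≡16, 2^8≡38, 2^16≡27, 2^32≡75
39 = 32 + 4 + 2 + 1, so 2^39 ≡ 75·16·4·2 ≡ 8 (mod 109)

8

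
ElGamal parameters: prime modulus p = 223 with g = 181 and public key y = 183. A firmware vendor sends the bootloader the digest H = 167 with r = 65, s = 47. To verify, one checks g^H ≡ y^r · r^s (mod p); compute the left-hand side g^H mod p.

36

181^2 = 32761 ≡ 203
181^4 ≡ 203^2 = 41209 ≡ 177
181^8 ≡ 177^2 = 31329 ≡ 109
181^16 ≡ 109^2 = 11881 ≡ 62
181^32 ≡ 62^2 = 3844 ≡ 53
181^64 ≡ 53^2 = 2809 ≡ 133
181^128 ≡ 133^2 = 17689 ≡ 72
167 = 128 + 32 + 4 + 2 + 1, so 181^167 ≡ 72·53·177·203·181 ≡ 36 (mod 223)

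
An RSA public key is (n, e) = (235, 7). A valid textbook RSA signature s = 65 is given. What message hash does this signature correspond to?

s^2 ≡ 65^2 = 4225 ≡ 230
s^4 ≡ 230^2 = 52900 ≡ 25
7 = 4 + 2 + 1, so s^7 ≡ 25·230·65 ≡ 100 (mod 235)

100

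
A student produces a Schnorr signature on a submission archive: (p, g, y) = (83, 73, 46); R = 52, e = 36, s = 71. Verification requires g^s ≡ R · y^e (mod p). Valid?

g^s mod p:
Squares mod 83: 73^1≡73, 73^2≡17, 73^4≡40, 73^8≡23, 73^16≡31, 73^32≡48, 73^64≡63
71 = 64 + 4 + 2 + 1, so 73^71 ≡ 63·40·17·73 ≡ 46 (mod 83)
R · y^e mod p:
Squares mod 83: 46^1≡46, 46^2≡41, 46^4≡21, 46^8≡26, 46^16≡12, 46^32≡61
36 = 32 + 4, so 46^36 ≡ 61·21 ≡ 36 (mod 83)
52·36 = 1872 ≡ 46 (mod 83)
46 ≡ 46 (mod 83); signature holds.

yes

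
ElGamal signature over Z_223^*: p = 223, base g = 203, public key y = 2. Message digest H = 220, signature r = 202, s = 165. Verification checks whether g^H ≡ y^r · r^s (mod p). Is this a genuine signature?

forged

Left side g^H mod p:
203^2 = 41209 ≡ 177
203^4 ≡ 177^2 = 31329 ≡ 109
203^8 ≡ 109^2 = 11881 ≡ 62
203^16 ≡ 62^2 = 3844 ≡ 53
203^32 ≡ 53^2 = 2809 ≡ 133
203^64 ≡ 133^2 = 17689 ≡ 72
203^128 ≡ 72^2 = 5184 ≡ 55
220 = 128 + 64 + 16 + 8 + 4, so 203^220 ≡ 55·72·53·62·109 ≡ 63 (mod 223)
Right side y^r · r^s mod p:
2^2 = 4
2^4 ≡ 4^2 = 16
2^8 ≡ 16^2 = 256 ≡ 33
2^16 ≡ 33^2 = 1089 ≡ 197
2^32 ≡ 197^2 = 38809 ≡ 7
2^64 ≡ 7^2 = 49
2^128 ≡ 49^2 = 2401 ≡ 171
202 = 128 + 64 + 8 + 2, so 2^202 ≡ 171·49·33·4 ≡ 171 (mod 223)
202^2 = 40804 ≡ 218
202^4 ≡ 218^2 = 47524 ≡ 25
202^8 ≡ 25^2 = 625 ≡ 179
202^16 ≡ 179^2 = 32041 ≡ 152
202^32 ≡ 152^2 = 23104 ≡ 135
202^64 ≡ 135^2 = 18225 ≡ 162
202^128 ≡ 162^2 = 26244 ≡ 153
165 = 128 + 32 + 4 + 1, so 202^165 ≡ 153·135·25·202 ≡ 169 (mod 223)
171·169 = 28899 ≡ 132 (mod 223)
63 ≠ 132, so verification fails.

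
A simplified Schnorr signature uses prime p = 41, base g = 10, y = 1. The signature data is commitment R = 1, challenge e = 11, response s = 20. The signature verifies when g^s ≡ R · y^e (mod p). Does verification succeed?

g^s mod p:
10^2 = 100 ≡ 18
10^4 ≡ 18^2 = 324 ≡ 37
10^8 ≡ 37^2 = 1369 ≡ 16
10^16 ≡ 16^2 = 256 ≡ 10
20 = 16 + 4, so 10^20 ≡ 10·37 ≡ 1 (mod 41)
R · y^e mod p:
1^2 = 1
1^4 ≡ 1^2 = 1
1^8 ≡ 1^2 = 1
11 = 8 + 2 + 1, so 1^11 ≡ 1·1·1 ≡ 1 (mod 41)
1·1 = 1 ≡ 1 (mod 41)
1 ≡ 1 (mod 41); signature holds.

passes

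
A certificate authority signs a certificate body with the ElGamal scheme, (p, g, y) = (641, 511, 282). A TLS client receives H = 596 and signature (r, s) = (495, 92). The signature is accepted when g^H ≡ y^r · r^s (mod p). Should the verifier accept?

reject

Left side g^H mod p:
511^2 = 261121 ≡ 234
511^4 ≡ 234^2 = 54756 ≡ 271
511^8 ≡ 271^2 = 73441 ≡ 367
511^16 ≡ 367^2 = 134689 ≡ 79
511^32 ≡ 79^2 = 6241 ≡ 472
511^64 ≡ 472^2 = 222784 ≡ 357
511^128 ≡ 357^2 = 127449 ≡ 531
511^256 ≡ 531^2 = 281961 ≡ 562
511^512 ≡ 562^2 = 315844 ≡ 472
596 = 512 + 64 + 16 + 4, so 511^596 ≡ 472·357·79·271 ≡ 288 (mod 641)
Right side y^r · r^s mod p:
282^2 = 79524 ≡ 40
282^4 ≡ 40^2 = 1600 ≡ 318
282^8 ≡ 318^2 = 101124 ≡ 487
282^16 ≡ 487^2 = 237169 ≡ 640
282^32 ≡ 640^2 = 409600 ≡ 1
282^64 ≡ 1^2 = 1
282^128 ≡ 1^2 = 1
282^256 ≡ 1^2 = 1
495 = 256 + 128 + 64 + 32 + 8 + 4 + 2 + 1, so 282^495 ≡ 1·1·1·1·487·318·40·282 ≡ 25 (mod 641)
495^2 = 245025 ≡ 163
495^4 ≡ 163^2 = 26569 ≡ 288
495^8 ≡ 288^2 = 82944 ≡ 255
495^16 ≡ 255^2 = 65025 ≡ 284
495^32 ≡ 284^2 = 80656 ≡ 531
495^64 ≡ 531^2 = 281961 ≡ 562
92 = 64 + 16 + 8 + 4, so 495^92 ≡ 562·284·255·288 ≡ 275 (mod 641)
25·275 = 6875 ≡ 465 (mod 641)
288 ≠ 465, so verification fails.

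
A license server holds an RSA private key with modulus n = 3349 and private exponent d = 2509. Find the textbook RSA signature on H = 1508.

2581

H^2 ≡ 1508^2 = 2274064 ≡ 93
H^4 ≡ 93^2 = 8649 ≡ 1951
H^8 ≡ 1951^2 = 3806401 ≡ 1937
H^16 ≡ 1937^2 = 3751969 ≡ 1089
H^32 ≡ 1089^2 = 1185921 ≡ 375
H^64 ≡ 375^2 = 140625 ≡ 3316
H^128 ≡ 3316^2 = 10995856 ≡ 1089
H^256 ≡ 1089^2 = 1185921 ≡ 375
H^512 ≡ 375^2 = 140625 ≡ 3316
H^1024 ≡ 3316^2 = 10995856 ≡ 1089
H^2048 ≡ 1089^2 = 1185921 ≡ 375
2509 = 2048 + 256 + 128 + 64 + 8 + 4 + 1, so H^2509 ≡ 375·375·1089·3316·1937·1951·1508 ≡ 2581 (mod 3349)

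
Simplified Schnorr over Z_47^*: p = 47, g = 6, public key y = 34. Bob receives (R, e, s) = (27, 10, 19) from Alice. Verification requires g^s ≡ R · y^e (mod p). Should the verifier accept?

g^s mod p:
6^2 = 36
6^4 ≡ 36^2 = 1296 ≡ 27
6^8 ≡ 27^2 = 729 ≡ 24
6^16 ≡ 24^2 = 576 ≡ 12
19 = 16 + 2 + 1, so 6^19 ≡ 12·36·6 ≡ 7 (mod 47)
R · y^e mod p:
34^2 = 1156 ≡ 28
34^4 ≡ 28^2 = 784 ≡ 32
34^8 ≡ 32^2 = 1024 ≡ 37
10 = 8 + 2, so 34^10 ≡ 37·28 ≡ 2 (mod 47)
27·2 = 54 ≡ 7 (mod 47)
7 ≡ 7 (mod 47); signature holds.

accept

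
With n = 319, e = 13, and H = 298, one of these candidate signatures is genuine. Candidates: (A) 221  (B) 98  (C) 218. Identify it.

A

Candidate A: Squares mod 319: 221^1≡221, 221^2≡34, 221^4≡199, 221^8≡45; 13 = 8 + 4 + 1, so 221^13 ≡ 45·199·221 ≡ 298 (mod 319)
  → matches H = 298
Candidate B: Squares mod 319: 98^1≡98, 98^2≡34, 98^4≡199, 98^8≡45; 13 = 8 + 4 + 1, so 98^13 ≡ 45·199·98 ≡ 21 (mod 319)
Candidate C: Squares mod 319: 218^1≡218, 218^2≡312, 218^4≡49, 218^8≡168; 13 = 8 + 4 + 1, so 218^13 ≡ 168·49·218 ≡ 201 (mod 319)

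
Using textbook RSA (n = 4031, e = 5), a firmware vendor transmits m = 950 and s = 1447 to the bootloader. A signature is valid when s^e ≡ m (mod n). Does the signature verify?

does not verify

s^2 ≡ 1447^2 = 2093809 ≡ 1720
s^4 ≡ 1720^2 = 2958400 ≡ 3677
5 = 4 + 1, so s^5 ≡ 3677·1447 ≡ 3730 (mod 4031)
3730 ≠ 950, so verification fails.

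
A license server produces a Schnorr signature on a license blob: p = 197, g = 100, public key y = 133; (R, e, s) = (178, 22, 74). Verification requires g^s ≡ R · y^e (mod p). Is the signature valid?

valid

g^s mod p:
100^2 = 10000 ≡ 150
100^4 ≡ 150^2 = 22500 ≡ 42
100^8 ≡ 42^2 = 1764 ≡ 188
100^16 ≡ 188^2 = 35344 ≡ 81
100^32 ≡ 81^2 = 6561 ≡ 60
100^64 ≡ 60^2 = 3600 ≡ 54
74 = 64 + 8 + 2, so 100^74 ≡ 54·188·150 ≡ 187 (mod 197)
R · y^e mod p:
133^2 = 17689 ≡ 156
133^4 ≡ 156^2 = 24336 ≡ 105
133^8 ≡ 105^2 = 11025 ≡ 190
133^16 ≡ 190^2 = 36100 ≡ 49
22 = 16 + 4 + 2, so 133^22 ≡ 49·105·156 ≡ 42 (mod 197)
178·42 = 7476 ≡ 187 (mod 197)
187 ≡ 187 (mod 197); signature holds.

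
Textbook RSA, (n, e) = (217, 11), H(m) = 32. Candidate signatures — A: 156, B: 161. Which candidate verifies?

A

Candidate A: Squares mod 217: 156^1≡156, 156^2≡32, 156^4≡156, 156^8≡32; 11 = 8 + 2 + 1, so 156^11 ≡ 32·32·156 ≡ 32 (mod 217)
  → matches H(m) = 32
Candidate B: Squares mod 217: 161^1≡161, 161^2≡98, 161^4≡56, 161^8≡98; 11 = 8 + 2 + 1, so 161^11 ≡ 98·98·161 ≡ 119 (mod 217)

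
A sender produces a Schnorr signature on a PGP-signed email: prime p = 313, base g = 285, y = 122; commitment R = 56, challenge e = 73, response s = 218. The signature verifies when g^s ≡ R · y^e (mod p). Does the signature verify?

verifies

g^s mod p:
Squares mod 313: 285^1≡285, 285^2≡158, 285^4≡237, 285^8≡142, 285^16≡132, 285^32≡209, 285^64≡174, 285^128≡228
218 = 128 + 64 + 16 + 8 + 2, so 285^218 ≡ 228·174·132·142·158 ≡ 197 (mod 313)
R · y^e mod p:
Squares mod 313: 122^1≡122, 122^2≡173, 122^4≡194, 122^8≡76, 122^16≡142, 122^32≡132, 122^64≡209
73 = 64 + 8 + 1, so 122^73 ≡ 209·76·122 ≡ 65 (mod 313)
56·65 = 3640 ≡ 197 (mod 313)
197 ≡ 197 (mod 313); signature holds.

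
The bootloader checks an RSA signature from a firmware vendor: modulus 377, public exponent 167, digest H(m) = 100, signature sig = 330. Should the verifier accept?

Squares mod 377: sig^1≡330, sig^2≡324, sig^4≡170, sig^8≡248, sig^16≡53, sig^32≡170, sig^64≡248, sig^128≡53
167 = 128 + 32 + 4 + 2 + 1, so sig^167 ≡ 53·170·170·324·330 ≡ 8 (mod 377)
The recovered value 8 does not match the digest 100.

reject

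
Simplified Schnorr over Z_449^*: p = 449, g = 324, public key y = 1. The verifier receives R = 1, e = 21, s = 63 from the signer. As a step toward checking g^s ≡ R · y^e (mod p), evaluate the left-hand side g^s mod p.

324^2 = 104976 ≡ 359
324^4 ≡ 359^2 = 128881 ≡ 18
324^8 ≡ 18^2 = 324
324^16 ≡ 324^2 = 104976 ≡ 359
324^32 ≡ 359^2 = 128881 ≡ 18
63 = 32 + 16 + 8 + 4 + 2 + 1, so 324^63 ≡ 18·359·324·18·359·324 ≡ 1 (mod 449)

1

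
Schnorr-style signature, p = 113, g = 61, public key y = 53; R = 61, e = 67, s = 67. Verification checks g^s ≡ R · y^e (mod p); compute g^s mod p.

61^2 = 3721 ≡ 105
61^4 ≡ 105^2 = 11025 ≡ 64
61^8 ≡ 64^2 = 4096 ≡ 28
61^16 ≡ 28^2 = 784 ≡ 106
61^32 ≡ 106^2 = 11236 ≡ 49
61^64 ≡ 49^2 = 2401 ≡ 28
67 = 64 + 2 + 1, so 61^67 ≡ 28·105·61 ≡ 9 (mod 113)

9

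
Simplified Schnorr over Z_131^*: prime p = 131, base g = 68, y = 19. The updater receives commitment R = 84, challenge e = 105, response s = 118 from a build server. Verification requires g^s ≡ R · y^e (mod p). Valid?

no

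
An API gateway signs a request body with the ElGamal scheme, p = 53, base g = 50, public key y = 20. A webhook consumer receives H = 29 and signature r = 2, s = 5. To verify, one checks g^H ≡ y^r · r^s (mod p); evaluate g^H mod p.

27

Squares mod 53: 50^1≡50, 50^2≡9, 50^4≡28, 50^8≡42, 50^16≡15
29 = 16 + 8 + 4 + 1, so 50^29 ≡ 15·42·28·50 ≡ 27 (mod 53)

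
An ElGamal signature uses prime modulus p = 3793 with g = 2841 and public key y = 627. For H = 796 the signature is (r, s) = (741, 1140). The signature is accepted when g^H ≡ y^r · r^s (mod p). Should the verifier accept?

Left side g^H mod p:
2841^796 mod 3793 = 1359
Right side y^r · r^s mod p:
627^741 mod 3793 = 1497
741^1140 mod 3793 = 3469
1497·3469 = 5193093 ≡ 476 (mod 3793)
1359 ≠ 476, so verification fails.

reject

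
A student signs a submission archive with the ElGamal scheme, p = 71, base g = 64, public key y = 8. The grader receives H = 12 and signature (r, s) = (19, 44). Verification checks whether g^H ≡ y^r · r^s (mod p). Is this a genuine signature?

Left side g^H mod p:
64^2 = 4096 ≡ 49
64^4 ≡ 49^2 = 2401 ≡ 58
64^8 ≡ 58^2 = 3364 ≡ 27
12 = 8 + 4, so 64^12 ≡ 27·58 ≡ 4 (mod 71)
Right side y^r · r^s mod p:
8^2 = 64
8^4 ≡ 64^2 = 4096 ≡ 49
8^8 ≡ 49^2 = 2401 ≡ 58
8^16 ≡ 58^2 = 3364 ≡ 27
19 = 16 + 2 + 1, so 8^19 ≡ 27·64·8 ≡ 50 (mod 71)
19^2 = 361 ≡ 6
19^4 ≡ 6^2 = 36
19^8 ≡ 36^2 = 1296 ≡ 18
19^16 ≡ 18^2 = 324 ≡ 40
19^32 ≡ 40^2 = 1600 ≡ 38
44 = 32 + 8 + 4, so 19^44 ≡ 38·18·36 ≡ 58 (mod 71)
50·58 = 2900 ≡ 60 (mod 71)
4 ≠ 60, so verification fails.

forged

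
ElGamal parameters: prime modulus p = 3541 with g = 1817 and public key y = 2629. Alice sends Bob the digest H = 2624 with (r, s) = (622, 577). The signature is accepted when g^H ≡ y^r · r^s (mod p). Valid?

no

Left side g^H mod p:
1817^2 = 3301489 ≡ 1277
1817^4 ≡ 1277^2 = 1630729 ≡ 1869
1817^8 ≡ 1869^2 = 3493161 ≡ 1735
1817^16 ≡ 1735^2 = 3010225 ≡ 375
1817^32 ≡ 375^2 = 140625 ≡ 2526
1817^64 ≡ 2526^2 = 6380676 ≡ 3335
1817^128 ≡ 3335^2 = 11122225 ≡ 3485
1817^256 ≡ 3485^2 = 12145225 ≡ 3136
1817^512 ≡ 3136^2 = 9834496 ≡ 1139
1817^1024 ≡ 1139^2 = 1297321 ≡ 1315
1817^2048 ≡ 1315^2 = 1729225 ≡ 1217
2624 = 2048 + 512 + 64, so 1817^2624 ≡ 1217·1139·3335 ≡ 203 (mod 3541)
Right side y^r · r^s mod p:
2629^2 = 6911641 ≡ 3150
2629^4 ≡ 3150^2 = 9922500 ≡ 618
2629^8 ≡ 618^2 = 381924 ≡ 3037
2629^16 ≡ 3037^2 = 9223369 ≡ 2605
2629^32 ≡ 2605^2 = 6786025 ≡ 1469
2629^64 ≡ 1469^2 = 2157961 ≡ 1492
2629^128 ≡ 1492^2 = 2226064 ≡ 2316
2629^256 ≡ 2316^2 = 5363856 ≡ 2782
2629^512 ≡ 2782^2 = 7739524 ≡ 2439
622 = 512 + 64 + 32 + 8 + 4 + 2, so 2629^622 ≡ 2439·1492·1469·3037·618·3150 ≡ 385 (mod 3541)
622^2 = 386884 ≡ 915
622^4 ≡ 915^2 = 837225 ≡ 1549
622^8 ≡ 1549^2 = 2399401 ≡ 2144
622^16 ≡ 2144^2 = 4596736 ≡ 518
622^32 ≡ 518^2 = 268324 ≡ 2749
622^64 ≡ 2749^2 = 7557001 ≡ 507
622^128 ≡ 507^2 = 257049 ≡ 2097
622^256 ≡ 2097^2 = 4397409 ≡ 3028
622^512 ≡ 3028^2 = 9168784 ≡ 1135
577 = 512 + 64 + 1, so 622^577 ≡ 1135·507·622 ≡ 2510 (mod 3541)
385·2510 = 966350 ≡ 3198 (mod 3541)
203 ≠ 3198, so verification fails.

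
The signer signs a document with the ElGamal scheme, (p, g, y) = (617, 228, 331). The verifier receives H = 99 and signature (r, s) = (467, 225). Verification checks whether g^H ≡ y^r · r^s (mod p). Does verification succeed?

fails

Left side g^H mod p:
228^2 = 51984 ≡ 156
228^4 ≡ 156^2 = 24336 ≡ 273
228^8 ≡ 273^2 = 74529 ≡ 489
228^16 ≡ 489^2 = 239121 ≡ 342
228^32 ≡ 342^2 = 116964 ≡ 351
228^64 ≡ 351^2 = 123201 ≡ 418
99 = 64 + 32 + 2 + 1, so 228^99 ≡ 418·351·156·228 ≡ 139 (mod 617)
Right side y^r · r^s mod p:
331^2 = 109561 ≡ 352
331^4 ≡ 352^2 = 123904 ≡ 504
331^8 ≡ 504^2 = 254016 ≡ 429
331^16 ≡ 429^2 = 184041 ≡ 175
331^32 ≡ 175^2 = 30625 ≡ 392
331^64 ≡ 392^2 = 153664 ≡ 31
331^128 ≡ 31^2 = 961 ≡ 344
331^256 ≡ 344^2 = 118336 ≡ 489
467 = 256 + 128 + 64 + 16 + 2 + 1, so 331^467 ≡ 489·344·31·175·352·331 ≡ 355 (mod 617)
467^2 = 218089 ≡ 288
467^4 ≡ 288^2 = 82944 ≡ 266
467^8 ≡ 266^2 = 70756 ≡ 418
467^16 ≡ 418^2 = 174724 ≡ 113
467^32 ≡ 113^2 = 12769 ≡ 429
467^64 ≡ 429^2 = 184041 ≡ 175
467^128 ≡ 175^2 = 30625 ≡ 392
225 = 128 + 64 + 32 + 1, so 467^225 ≡ 392·175·429·467 ≡ 412 (mod 617)
355·412 = 146260 ≡ 31 (mod 617)
139 ≠ 31, so verification fails.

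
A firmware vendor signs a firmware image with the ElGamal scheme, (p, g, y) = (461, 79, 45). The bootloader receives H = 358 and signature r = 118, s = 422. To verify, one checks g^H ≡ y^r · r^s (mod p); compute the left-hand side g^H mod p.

237

79^2 = 6241 ≡ 248
79^4 ≡ 248^2 = 61504 ≡ 191
79^8 ≡ 191^2 = 36481 ≡ 62
79^16 ≡ 62^2 = 3844 ≡ 156
79^32 ≡ 156^2 = 24336 ≡ 364
79^64 ≡ 364^2 = 132496 ≡ 189
79^128 ≡ 189^2 = 35721 ≡ 224
79^256 ≡ 224^2 = 50176 ≡ 388
358 = 256 + 64 + 32 + 4 + 2, so 79^358 ≡ 388·189·364·191·248 ≡ 237 (mod 461)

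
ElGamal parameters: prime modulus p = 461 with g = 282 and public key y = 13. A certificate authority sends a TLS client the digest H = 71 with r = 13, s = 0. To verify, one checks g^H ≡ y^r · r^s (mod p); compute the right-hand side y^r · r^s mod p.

389

13^2 = 169
13^4 ≡ 169^2 = 28561 ≡ 440
13^8 ≡ 440^2 = 193600 ≡ 441
13 = 8 + 4 + 1, so 13^13 ≡ 441·440·13 ≡ 389 (mod 461)
13^0 mod 461 = 1
y^r · r^s ≡ 389·1 = 389 ≡ 389 (mod 461)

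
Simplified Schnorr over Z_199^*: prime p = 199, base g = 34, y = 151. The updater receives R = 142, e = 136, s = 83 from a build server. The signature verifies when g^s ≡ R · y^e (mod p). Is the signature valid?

g^s mod p:
Squares mod 199: 34^1≡34, 34^2≡161, 34^4≡51, 34^8≡14, 34^16≡196, 34^32≡9, 34^64≡81
83 = 64 + 16 + 2 + 1, so 34^83 ≡ 81·196·161·34 ≡ 133 (mod 199)
R · y^e mod p:
Squares mod 199: 151^1≡151, 151^2≡115, 151^4≡91, 151^8≡122, 151^16≡158, 151^32≡89, 151^64≡160, 151^128≡128
136 = 128 + 8, so 151^136 ≡ 128·122 ≡ 94 (mod 199)
142·94 = 13348 ≡ 15 (mod 199)
133 ≠ 15; the check fails.

invalid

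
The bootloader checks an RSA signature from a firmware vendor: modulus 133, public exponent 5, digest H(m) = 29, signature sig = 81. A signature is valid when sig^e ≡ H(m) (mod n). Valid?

no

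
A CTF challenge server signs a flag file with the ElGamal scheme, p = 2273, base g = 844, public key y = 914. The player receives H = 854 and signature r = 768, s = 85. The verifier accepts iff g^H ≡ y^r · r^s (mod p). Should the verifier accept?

Left side g^H mod p:
844^2 = 712336 ≡ 887
844^4 ≡ 887^2 = 786769 ≡ 311
844^8 ≡ 311^2 = 96721 ≡ 1255
844^16 ≡ 1255^2 = 1575025 ≡ 2109
844^32 ≡ 2109^2 = 4447881 ≡ 1893
844^64 ≡ 1893^2 = 3583449 ≡ 1201
844^128 ≡ 1201^2 = 1442401 ≡ 1319
844^256 ≡ 1319^2 = 1739761 ≡ 916
844^512 ≡ 916^2 = 839056 ≡ 319
854 = 512 + 256 + 64 + 16 + 4 + 2, so 844^854 ≡ 319·916·1201·2109·311·887 ≡ 1386 (mod 2273)
Right side y^r · r^s mod p:
914^2 = 835396 ≡ 1205
914^4 ≡ 1205^2 = 1452025 ≡ 1851
914^8 ≡ 1851^2 = 3426201 ≡ 790
914^16 ≡ 790^2 = 624100 ≡ 1298
914^32 ≡ 1298^2 = 1684804 ≡ 511
914^64 ≡ 511^2 = 261121 ≡ 1999
914^128 ≡ 1999^2 = 3996001 ≡ 67
914^256 ≡ 67^2 = 4489 ≡ 2216
914^512 ≡ 2216^2 = 4910656 ≡ 976
768 = 512 + 256, so 914^768 ≡ 976·2216 ≡ 1193 (mod 2273)
768^2 = 589824 ≡ 1117
768^4 ≡ 1117^2 = 1247689 ≡ 2085
768^8 ≡ 2085^2 = 4347225 ≡ 1249
768^16 ≡ 1249^2 = 1560001 ≡ 723
768^32 ≡ 723^2 = 522729 ≡ 2212
768^64 ≡ 2212^2 = 4892944 ≡ 1448
85 = 64 + 16 + 4 + 1, so 768^85 ≡ 1448·723·2085·768 ≡ 1703 (mod 2273)
1193·1703 = 2031679 ≡ 1890 (mod 2273)
1386 ≠ 1890, so verification fails.

reject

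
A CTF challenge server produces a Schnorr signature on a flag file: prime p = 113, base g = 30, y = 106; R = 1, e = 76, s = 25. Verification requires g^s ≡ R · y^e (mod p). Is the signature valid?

g^s mod p:
30^2 = 900 ≡ 109
30^4 ≡ 109^2 = 11881 ≡ 16
30^8 ≡ 16^2 = 256 ≡ 30
30^16 ≡ 30^2 = 900 ≡ 109
25 = 16 + 8 + 1, so 30^25 ≡ 109·30·30 ≡ 16 (mod 113)
R · y^e mod p:
106^2 = 11236 ≡ 49
106^4 ≡ 49^2 = 2401 ≡ 28
106^8 ≡ 28^2 = 784 ≡ 106
106^16 ≡ 106^2 = 11236 ≡ 49
106^32 ≡ 49^2 = 2401 ≡ 28
106^64 ≡ 28^2 = 784 ≡ 106
76 = 64 + 8 + 4, so 106^76 ≡ 106·106·28 ≡ 16 (mod 113)
1·16 = 16 ≡ 16 (mod 113)
16 ≡ 16 (mod 113); signature holds.

valid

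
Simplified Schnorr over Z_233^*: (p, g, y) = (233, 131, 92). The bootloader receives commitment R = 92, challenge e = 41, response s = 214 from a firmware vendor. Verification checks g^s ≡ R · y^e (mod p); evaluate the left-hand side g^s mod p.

131^214 mod 233 = 74

74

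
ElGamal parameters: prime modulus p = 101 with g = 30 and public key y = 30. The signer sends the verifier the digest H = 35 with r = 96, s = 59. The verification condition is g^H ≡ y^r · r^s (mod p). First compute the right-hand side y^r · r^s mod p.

30^2 = 900 ≡ 92
30^4 ≡ 92^2 = 8464 ≡ 81
30^8 ≡ 81^2 = 6561 ≡ 97
30^16 ≡ 97^2 = 9409 ≡ 16
30^32 ≡ 16^2 = 256 ≡ 54
30^64 ≡ 54^2 = 2916 ≡ 88
96 = 64 + 32, so 30^96 ≡ 88·54 ≡ 5 (mod 101)
96^2 = 9216 ≡ 25
96^4 ≡ 25^2 = 625 ≡ 19
96^8 ≡ 19^2 = 361 ≡ 58
96^16 ≡ 58^2 = 3364 ≡ 31
96^32 ≡ 31^2 = 961 ≡ 52
59 = 32 + 16 + 8 + 2 + 1, so 96^59 ≡ 52·31·58·25·96 ≡ 13 (mod 101)
y^r · r^s ≡ 5·13 = 65 ≡ 65 (mod 101)

65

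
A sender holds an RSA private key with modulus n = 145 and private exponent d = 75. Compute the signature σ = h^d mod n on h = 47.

43

h^2 ≡ 47^2 = 2209 ≡ 34
h^4 ≡ 34^2 = 1156 ≡ 141
h^8 ≡ 141^2 = 19881 ≡ 16
h^16 ≡ 16^2 = 256 ≡ 111
h^32 ≡ 111^2 = 12321 ≡ 141
h^64 ≡ 141^2 = 19881 ≡ 16
75 = 64 + 8 + 2 + 1, so h^75 ≡ 16·16·34·47 ≡ 43 (mod 145)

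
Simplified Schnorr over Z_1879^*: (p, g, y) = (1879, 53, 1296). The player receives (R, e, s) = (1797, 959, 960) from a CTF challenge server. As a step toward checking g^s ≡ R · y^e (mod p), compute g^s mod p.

53^2 = 2809 ≡ 930
53^4 ≡ 930^2 = 864900 ≡ 560
53^8 ≡ 560^2 = 313600 ≡ 1686
53^16 ≡ 1686^2 = 2842596 ≡ 1548
53^32 ≡ 1548^2 = 2396304 ≡ 579
53^64 ≡ 579^2 = 335241 ≡ 779
53^128 ≡ 779^2 = 606841 ≡ 1803
53^256 ≡ 1803^2 = 3250809 ≡ 139
53^512 ≡ 139^2 = 19321 ≡ 531
960 = 512 + 256 + 128 + 64, so 53^960 ≡ 531·139·1803·779 ≡ 1211 (mod 1879)

1211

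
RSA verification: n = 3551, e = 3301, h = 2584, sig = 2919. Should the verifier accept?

accept

Squares mod 3551: sig^1≡2919, sig^2≡1712, sig^4≡1369, sig^8≡2784, sig^16≡2374, sig^32≡439, sig^64≡967, sig^128≡1176, sig^256≡1637, sig^512≡2315, sig^1024≡766, sig^2048≡841
3301 = 2048 + 1024 + 128 + 64 + 32 + 4 + 1, so sig^3301 ≡ 841·766·1176·967·439·1369·2919 ≡ 2584 (mod 3551)
2584 = h, so the signature checks out.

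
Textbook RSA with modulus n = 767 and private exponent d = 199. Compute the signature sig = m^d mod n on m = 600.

297

m^2 ≡ 600^2 = 360000 ≡ 277
m^4 ≡ 277^2 = 76729 ≡ 29
m^8 ≡ 29^2 = 841 ≡ 74
m^16 ≡ 74^2 = 5476 ≡ 107
m^32 ≡ 107^2 = 11449 ≡ 711
m^64 ≡ 711^2 = 505521 ≡ 68
m^128 ≡ 68^2 = 4624 ≡ 22
199 = 128 + 64 + 4 + 2 + 1, so m^199 ≡ 22·68·29·277·600 ≡ 297 (mod 767)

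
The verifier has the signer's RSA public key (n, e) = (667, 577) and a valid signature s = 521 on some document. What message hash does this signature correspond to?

260

Squares mod 667: s^1≡521, s^2≡639, s^4≡117, s^8≡349, s^16≡407, s^32≡233, s^64≡262, s^128≡610, s^256≡581, s^512≡59
577 = 512 + 64 + 1, so s^577 ≡ 59·262·521 ≡ 260 (mod 667)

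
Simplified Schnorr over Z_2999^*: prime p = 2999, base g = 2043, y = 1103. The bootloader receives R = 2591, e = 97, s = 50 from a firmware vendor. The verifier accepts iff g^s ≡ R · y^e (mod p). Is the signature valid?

invalid

g^s mod p:
2043^2 = 4173849 ≡ 2240
2043^4 ≡ 2240^2 = 5017600 ≡ 273
2043^8 ≡ 273^2 = 74529 ≡ 2553
2043^16 ≡ 2553^2 = 6517809 ≡ 982
2043^32 ≡ 982^2 = 964324 ≡ 1645
50 = 32 + 16 + 2, so 2043^50 ≡ 1645·982·2240 ≡ 160 (mod 2999)
R · y^e mod p:
1103^2 = 1216609 ≡ 2014
1103^4 ≡ 2014^2 = 4056196 ≡ 1548
1103^8 ≡ 1548^2 = 2396304 ≡ 103
1103^16 ≡ 103^2 = 10609 ≡ 1612
1103^32 ≡ 1612^2 = 2598544 ≡ 1410
1103^64 ≡ 1410^2 = 1988100 ≡ 2762
97 = 64 + 32 + 1, so 1103^97 ≡ 2762·1410·1103 ≡ 2585 (mod 2999)
2591·2585 = 6697735 ≡ 968 (mod 2999)
160 ≠ 968; the check fails.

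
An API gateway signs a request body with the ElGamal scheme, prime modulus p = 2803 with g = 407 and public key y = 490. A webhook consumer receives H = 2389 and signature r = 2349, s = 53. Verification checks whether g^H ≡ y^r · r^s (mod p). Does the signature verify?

Left side g^H mod p:
Squares mod 2803: 407^1≡407, 407^2≡272, 407^4≡1106, 407^8≡1128, 407^16≡2625, 407^32≡851, 407^64≡1027, 407^128≡801, 407^256≡2517, 407^512≡509, 407^1024≡1205, 407^2048≡71
2389 = 2048 + 256 + 64 + 16 + 4 + 1, so 407^2389 ≡ 71·2517·1027·2625·1106·407 ≡ 1478 (mod 2803)
Right side y^r · r^s mod p:
Squares mod 2803: 490^1≡490, 490^2≡1845, 490^4≡1183, 490^8≡792, 490^16≡2195, 490^32≡2471, 490^64≡907, 490^128≡1370, 490^256≡1693, 490^512≡1583, 490^1024≡7, 490^2048≡49
2349 = 2048 + 256 + 32 + 8 + 4 + 1, so 490^2349 ≡ 49·1693·2471·792·1183·490 ≡ 385 (mod 2803)
Squares mod 2803: 2349^1≡2349, 2349^2≡1497, 2349^4≡1412, 2349^8≡811, 2349^16≡1819, 2349^32≡1221
53 = 32 + 16 + 4 + 1, so 2349^53 ≡ 1221·1819·1412·2349 ≡ 579 (mod 2803)
385·579 = 222915 ≡ 1478 (mod 2803)
1478 ≡ 1478 (mod 2803), so the signature is genuine.

verifies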